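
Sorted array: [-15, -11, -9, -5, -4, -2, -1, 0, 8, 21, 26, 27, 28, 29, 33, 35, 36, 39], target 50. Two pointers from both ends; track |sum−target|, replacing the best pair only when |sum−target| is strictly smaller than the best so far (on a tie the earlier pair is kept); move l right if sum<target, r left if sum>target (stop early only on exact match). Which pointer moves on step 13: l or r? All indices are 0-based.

r

[0,17] -15+39=24 d=26 * → l++
[1,17] -11+39=28 d=22 * → l++
[2,17] -9+39=30 d=20 * → l++
[3,17] -5+39=34 d=16 * → l++
[4,17] -4+39=35 d=15 * → l++
[5,17] -2+39=37 d=13 * → l++
[6,17] -1+39=38 d=12 * → l++
[7,17] 0+39=39 d=11 * → l++
[8,17] 8+39=47 d=3 * → l++
[9,17] 21+39=60 d=10 → r--
[9,16] 21+36=57 d=7 → r--
[9,15] 21+35=56 d=6 → r--
[9,14] 21+33=54 d=4 → r--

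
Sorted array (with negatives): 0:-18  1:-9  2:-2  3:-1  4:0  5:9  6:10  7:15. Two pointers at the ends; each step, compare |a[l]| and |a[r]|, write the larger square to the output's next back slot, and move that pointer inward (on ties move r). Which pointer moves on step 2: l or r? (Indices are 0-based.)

r

l=0 r=7: |-18|>|15| out[7]=324, l++
l=1 r=7: |-9|<=|15| out[6]=225, r--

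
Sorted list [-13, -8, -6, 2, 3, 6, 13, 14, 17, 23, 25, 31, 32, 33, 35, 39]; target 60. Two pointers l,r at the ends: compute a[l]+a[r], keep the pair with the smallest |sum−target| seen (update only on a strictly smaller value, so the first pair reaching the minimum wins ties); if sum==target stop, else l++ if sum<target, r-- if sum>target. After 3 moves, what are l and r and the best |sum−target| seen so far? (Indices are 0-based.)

l=0 r=15: -13+39=26 d=34 *, l++
l=1 r=15: -8+39=31 d=29 *, l++
l=2 r=15: -6+39=33 d=27 *, l++

l=3, r=15, best |Δ|=27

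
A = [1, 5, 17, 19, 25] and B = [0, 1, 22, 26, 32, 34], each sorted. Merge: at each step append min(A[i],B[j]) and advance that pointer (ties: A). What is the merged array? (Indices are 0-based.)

i=0 j=0: A[i]=1>B[j]=0 take 0, j++
i=0 j=1: A[i]=1<=B[j]=1 take 1, i++
i=1 j=1: A[i]=5>B[j]=1 take 1, j++
i=1 j=2: A[i]=5<=B[j]=22 take 5, i++
i=2 j=2: A[i]=17<=B[j]=22 take 17, i++
i=3 j=2: A[i]=19<=B[j]=22 take 19, i++
i=4 j=2: A[i]=25>B[j]=22 take 22, j++
i=4 j=3: A[i]=25<=B[j]=26 take 25, i++
i=5 j=3: A done, take B[j]=26, j++
i=5 j=4: A done, take B[j]=32, j++
i=5 j=5: A done, take B[j]=34, j++

[0, 1, 1, 5, 17, 19, 22, 25, 26, 32, 34]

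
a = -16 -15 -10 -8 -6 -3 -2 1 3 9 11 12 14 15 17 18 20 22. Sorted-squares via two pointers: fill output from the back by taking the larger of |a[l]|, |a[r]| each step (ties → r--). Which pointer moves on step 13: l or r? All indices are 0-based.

[0,17] |-16|<=|22| out[17]=484 → r--
[0,16] |-16|<=|20| out[16]=400 → r--
[0,15] |-16|<=|18| out[15]=324 → r--
[0,14] |-16|<=|17| out[14]=289 → r--
[0,13] |-16|>|15| out[13]=256 → l++
[1,13] |-15|<=|15| out[12]=225 → r--
[1,12] |-15|>|14| out[11]=225 → l++
[2,12] |-10|<=|14| out[10]=196 → r--
[2,11] |-10|<=|12| out[9]=144 → r--
[2,10] |-10|<=|11| out[8]=121 → r--
[2,9] |-10|>|9| out[7]=100 → l++
[3,9] |-8|<=|9| out[6]=81 → r--
[3,8] |-8|>|3| out[5]=64 → l++

l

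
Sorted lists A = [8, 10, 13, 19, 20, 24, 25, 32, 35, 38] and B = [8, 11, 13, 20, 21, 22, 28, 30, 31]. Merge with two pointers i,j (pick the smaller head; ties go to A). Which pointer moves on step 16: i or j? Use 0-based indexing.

j

i=0 j=0: A[i]=8<=B[j]=8 take 8, i++
i=1 j=0: A[i]=10>B[j]=8 take 8, j++
i=1 j=1: A[i]=10<=B[j]=11 take 10, i++
i=2 j=1: A[i]=13>B[j]=11 take 11, j++
i=2 j=2: A[i]=13<=B[j]=13 take 13, i++
i=3 j=2: A[i]=19>B[j]=13 take 13, j++
i=3 j=3: A[i]=19<=B[j]=20 take 19, i++
i=4 j=3: A[i]=20<=B[j]=20 take 20, i++
i=5 j=3: A[i]=24>B[j]=20 take 20, j++
i=5 j=4: A[i]=24>B[j]=21 take 21, j++
i=5 j=5: A[i]=24>B[j]=22 take 22, j++
i=5 j=6: A[i]=24<=B[j]=28 take 24, i++
i=6 j=6: A[i]=25<=B[j]=28 take 25, i++
i=7 j=6: A[i]=32>B[j]=28 take 28, j++
i=7 j=7: A[i]=32>B[j]=30 take 30, j++
i=7 j=8: A[i]=32>B[j]=31 take 31, j++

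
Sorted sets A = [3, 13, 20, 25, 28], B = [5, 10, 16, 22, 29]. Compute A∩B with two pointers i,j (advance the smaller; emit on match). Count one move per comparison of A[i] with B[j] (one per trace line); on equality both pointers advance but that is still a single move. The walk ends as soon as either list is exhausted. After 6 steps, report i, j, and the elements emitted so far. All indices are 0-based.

i=3, j=3, emitted=[]

i=0 j=0: 3<5, i++
i=1 j=0: 13>5, j++
i=1 j=1: 13>10, j++
i=1 j=2: 13<16, i++
i=2 j=2: 20>16, j++
i=2 j=3: 20<22, i++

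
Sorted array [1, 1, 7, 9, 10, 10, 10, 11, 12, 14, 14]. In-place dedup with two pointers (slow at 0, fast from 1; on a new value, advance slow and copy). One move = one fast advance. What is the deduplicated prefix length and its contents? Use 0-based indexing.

(s=0,f=1) a[fast]=1=a[slow] dup → fast++
(s=0,f=2) a[fast]=7≠a[slow]=1 write a[1]=7 → slow++,fast++
(s=1,f=3) a[fast]=9≠a[slow]=7 write a[2]=9 → slow++,fast++
(s=2,f=4) a[fast]=10≠a[slow]=9 write a[3]=10 → slow++,fast++
(s=3,f=5) a[fast]=10=a[slow] dup → fast++
(s=3,f=6) a[fast]=10=a[slow] dup → fast++
(s=3,f=7) a[fast]=11≠a[slow]=10 write a[4]=11 → slow++,fast++
(s=4,f=8) a[fast]=12≠a[slow]=11 write a[5]=12 → slow++,fast++
(s=5,f=9) a[fast]=14≠a[slow]=12 write a[6]=14 → slow++,fast++
(s=6,f=10) a[fast]=14=a[slow] dup → fast++

length 7; prefix = [1, 7, 9, 10, 11, 12, 14]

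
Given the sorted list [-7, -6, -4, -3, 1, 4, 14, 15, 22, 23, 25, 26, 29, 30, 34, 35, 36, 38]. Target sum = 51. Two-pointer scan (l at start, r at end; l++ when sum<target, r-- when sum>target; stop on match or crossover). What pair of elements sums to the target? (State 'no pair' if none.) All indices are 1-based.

[1,18] -7+38=31 <51 → l++
[2,18] -6+38=32 <51 → l++
[3,18] -4+38=34 <51 → l++
[4,18] -3+38=35 <51 → l++
[5,18] 1+38=39 <51 → l++
[6,18] 4+38=42 <51 → l++
[7,18] 14+38=52 >51 → r--
[7,17] 14+36=50 <51 → l++
[8,17] 15+36=51 → found

(15, 36)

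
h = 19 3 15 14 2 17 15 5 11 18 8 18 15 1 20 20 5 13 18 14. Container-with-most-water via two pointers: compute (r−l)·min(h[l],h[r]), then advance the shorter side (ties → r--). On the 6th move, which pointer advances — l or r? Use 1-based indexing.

[1,20] min(19,14)*19=266 best=266 * → r--
[1,19] min(19,18)*18=324 best=324 * → r--
[1,18] min(19,13)*17=221 best=324 → r--
[1,17] min(19,5)*16=80 best=324 → r--
[1,16] min(19,20)*15=285 best=324 → l++
[2,16] min(3,20)*14=42 best=324 → l++

l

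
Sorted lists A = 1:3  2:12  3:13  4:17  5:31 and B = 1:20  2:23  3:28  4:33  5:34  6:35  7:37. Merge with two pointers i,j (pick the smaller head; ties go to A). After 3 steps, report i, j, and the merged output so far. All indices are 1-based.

i=4, j=1, merged so far=[3, 12, 13]

[i=1,j=1] A[i]=3<=B[j]=20 take 3 → i++
[i=2,j=1] A[i]=12<=B[j]=20 take 12 → i++
[i=3,j=1] A[i]=13<=B[j]=20 take 13 → i++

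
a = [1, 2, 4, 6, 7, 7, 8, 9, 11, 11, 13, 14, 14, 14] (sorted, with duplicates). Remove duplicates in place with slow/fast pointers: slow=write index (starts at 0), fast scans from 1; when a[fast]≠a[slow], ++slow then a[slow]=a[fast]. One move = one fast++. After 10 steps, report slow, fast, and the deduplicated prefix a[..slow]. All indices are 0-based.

slow=8, fast=11, prefix=[1, 2, 4, 6, 7, 8, 9, 11, 13]

(s=0,f=1) a[fast]=2≠a[slow]=1 write a[1]=2 → slow++,fast++
(s=1,f=2) a[fast]=4≠a[slow]=2 write a[2]=4 → slow++,fast++
(s=2,f=3) a[fast]=6≠a[slow]=4 write a[3]=6 → slow++,fast++
(s=3,f=4) a[fast]=7≠a[slow]=6 write a[4]=7 → slow++,fast++
(s=4,f=5) a[fast]=7=a[slow] dup → fast++
(s=4,f=6) a[fast]=8≠a[slow]=7 write a[5]=8 → slow++,fast++
(s=5,f=7) a[fast]=9≠a[slow]=8 write a[6]=9 → slow++,fast++
(s=6,f=8) a[fast]=11≠a[slow]=9 write a[7]=11 → slow++,fast++
(s=7,f=9) a[fast]=11=a[slow] dup → fast++
(s=7,f=10) a[fast]=13≠a[slow]=11 write a[8]=13 → slow++,fast++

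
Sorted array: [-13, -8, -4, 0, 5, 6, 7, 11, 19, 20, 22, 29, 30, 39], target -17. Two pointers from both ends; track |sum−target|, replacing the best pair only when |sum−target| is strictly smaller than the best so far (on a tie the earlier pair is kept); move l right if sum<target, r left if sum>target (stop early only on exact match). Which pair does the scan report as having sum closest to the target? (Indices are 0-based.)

[0,13] -13+39=26 d=43 * → r--
[0,12] -13+30=17 d=34 * → r--
[0,11] -13+29=16 d=33 * → r--
[0,10] -13+22=9 d=26 * → r--
[0,9] -13+20=7 d=24 * → r--
[0,8] -13+19=6 d=23 * → r--
[0,7] -13+11=-2 d=15 * → r--
[0,6] -13+7=-6 d=11 * → r--
[0,5] -13+6=-7 d=10 * → r--
[0,4] -13+5=-8 d=9 * → r--
[0,3] -13+0=-13 d=4 * → r--
[0,2] -13+-4=-17 d=0 * → stop

pair (-13, -4) with sum -17 (|Δ|=0)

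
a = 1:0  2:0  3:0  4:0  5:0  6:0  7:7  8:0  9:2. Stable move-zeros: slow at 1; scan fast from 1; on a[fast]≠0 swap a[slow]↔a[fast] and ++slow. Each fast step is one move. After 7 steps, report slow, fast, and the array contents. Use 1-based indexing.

slow=2, fast=8, a=[7, 0, 0, 0, 0, 0, 0, 0, 2]

slow=1 fast=1: a[fast]=0, fast++
slow=1 fast=2: a[fast]=0, fast++
slow=1 fast=3: a[fast]=0, fast++
slow=1 fast=4: a[fast]=0, fast++
slow=1 fast=5: a[fast]=0, fast++
slow=1 fast=6: a[fast]=0, fast++
slow=1 fast=7: a[fast]=7≠0 swap→a[1]=7, slow++,fast++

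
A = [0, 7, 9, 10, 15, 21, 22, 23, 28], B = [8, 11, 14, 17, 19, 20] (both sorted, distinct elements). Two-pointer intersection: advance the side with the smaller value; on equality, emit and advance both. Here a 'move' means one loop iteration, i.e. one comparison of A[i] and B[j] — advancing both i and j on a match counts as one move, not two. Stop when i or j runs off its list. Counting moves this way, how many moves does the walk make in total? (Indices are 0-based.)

[i=0,j=0] 0<8 → i++
[i=1,j=0] 7<8 → i++
[i=2,j=0] 9>8 → j++
[i=2,j=1] 9<11 → i++
[i=3,j=1] 10<11 → i++
[i=4,j=1] 15>11 → j++
[i=4,j=2] 15>14 → j++
[i=4,j=3] 15<17 → i++
[i=5,j=3] 21>17 → j++
[i=5,j=4] 21>19 → j++
[i=5,j=5] 21>20 → j++

11 moves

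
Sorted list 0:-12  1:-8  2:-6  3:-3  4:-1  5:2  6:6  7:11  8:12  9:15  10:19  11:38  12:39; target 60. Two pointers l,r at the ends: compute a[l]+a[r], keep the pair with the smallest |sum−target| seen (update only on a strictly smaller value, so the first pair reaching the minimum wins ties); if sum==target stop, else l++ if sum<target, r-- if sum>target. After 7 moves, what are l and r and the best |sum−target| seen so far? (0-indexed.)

l=7, r=12, best |Δ|=15

[0,12] -12+39=27 d=33 * → l++
[1,12] -8+39=31 d=29 * → l++
[2,12] -6+39=33 d=27 * → l++
[3,12] -3+39=36 d=24 * → l++
[4,12] -1+39=38 d=22 * → l++
[5,12] 2+39=41 d=19 * → l++
[6,12] 6+39=45 d=15 * → l++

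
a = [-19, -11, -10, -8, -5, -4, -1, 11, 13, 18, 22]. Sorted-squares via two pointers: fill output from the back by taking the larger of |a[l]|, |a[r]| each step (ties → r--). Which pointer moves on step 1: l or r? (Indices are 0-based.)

r

l=0 r=10: |-19|<=|22| out[10]=484, r--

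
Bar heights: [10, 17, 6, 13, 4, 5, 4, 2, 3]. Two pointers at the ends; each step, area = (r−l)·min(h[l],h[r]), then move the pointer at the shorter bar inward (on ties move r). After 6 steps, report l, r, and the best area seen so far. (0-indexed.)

l=1, r=3, best area=30

[0,8] min(10,3)*8=24 best=24 * → r--
[0,7] min(10,2)*7=14 best=24 → r--
[0,6] min(10,4)*6=24 best=24 → r--
[0,5] min(10,5)*5=25 best=25 * → r--
[0,4] min(10,4)*4=16 best=25 → r--
[0,3] min(10,13)*3=30 best=30 * → l++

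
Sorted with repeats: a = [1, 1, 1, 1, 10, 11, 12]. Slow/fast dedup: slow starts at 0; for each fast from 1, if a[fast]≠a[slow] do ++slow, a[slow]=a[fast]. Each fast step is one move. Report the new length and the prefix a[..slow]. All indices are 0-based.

length 4; prefix = [1, 10, 11, 12]

slow=0 fast=1: a[fast]=1=a[slow] dup, fast++
slow=0 fast=2: a[fast]=1=a[slow] dup, fast++
slow=0 fast=3: a[fast]=1=a[slow] dup, fast++
slow=0 fast=4: a[fast]=10≠a[slow]=1 write a[1]=10, slow++,fast++
slow=1 fast=5: a[fast]=11≠a[slow]=10 write a[2]=11, slow++,fast++
slow=2 fast=6: a[fast]=12≠a[slow]=11 write a[3]=12, slow++,fast++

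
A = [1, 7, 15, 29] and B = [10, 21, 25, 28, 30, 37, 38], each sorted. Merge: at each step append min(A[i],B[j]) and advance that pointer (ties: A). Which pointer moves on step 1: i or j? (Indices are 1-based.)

i

i=1 j=1: A[i]=1<=B[j]=10 take 1, i++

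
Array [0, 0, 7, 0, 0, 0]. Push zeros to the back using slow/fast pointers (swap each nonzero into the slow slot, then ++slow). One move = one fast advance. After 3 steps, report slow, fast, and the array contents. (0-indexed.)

slow=1, fast=3, a=[7, 0, 0, 0, 0, 0]

(s=0,f=0) a[fast]=0 → fast++
(s=0,f=1) a[fast]=0 → fast++
(s=0,f=2) a[fast]=7≠0 swap→a[0]=7 → slow++,fast++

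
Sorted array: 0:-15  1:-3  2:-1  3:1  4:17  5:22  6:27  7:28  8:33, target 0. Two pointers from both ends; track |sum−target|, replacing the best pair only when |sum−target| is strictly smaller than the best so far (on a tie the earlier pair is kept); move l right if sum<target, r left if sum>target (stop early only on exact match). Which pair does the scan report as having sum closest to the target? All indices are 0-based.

pair (-1, 1) with sum 0 (|Δ|=0)

[0,8] -15+33=18 d=18 * → r--
[0,7] -15+28=13 d=13 * → r--
[0,6] -15+27=12 d=12 * → r--
[0,5] -15+22=7 d=7 * → r--
[0,4] -15+17=2 d=2 * → r--
[0,3] -15+1=-14 d=14 → l++
[1,3] -3+1=-2 d=2 → l++
[2,3] -1+1=0 d=0 * → stop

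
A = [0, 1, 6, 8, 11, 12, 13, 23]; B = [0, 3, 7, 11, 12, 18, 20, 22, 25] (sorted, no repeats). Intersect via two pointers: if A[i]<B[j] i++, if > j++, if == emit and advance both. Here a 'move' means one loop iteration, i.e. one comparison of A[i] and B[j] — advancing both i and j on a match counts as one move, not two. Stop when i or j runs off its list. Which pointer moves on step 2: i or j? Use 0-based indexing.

[i=0,j=0] 0==0 emit → i++,j++
[i=1,j=1] 1<3 → i++

i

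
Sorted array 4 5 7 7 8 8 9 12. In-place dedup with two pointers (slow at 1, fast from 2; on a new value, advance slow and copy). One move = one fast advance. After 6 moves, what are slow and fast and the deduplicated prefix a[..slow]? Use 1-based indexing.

slow=5, fast=8, prefix=[4, 5, 7, 8, 9]

slow=1 fast=2: a[fast]=5≠a[slow]=4 write a[2]=5, slow++,fast++
slow=2 fast=3: a[fast]=7≠a[slow]=5 write a[3]=7, slow++,fast++
slow=3 fast=4: a[fast]=7=a[slow] dup, fast++
slow=3 fast=5: a[fast]=8≠a[slow]=7 write a[4]=8, slow++,fast++
slow=4 fast=6: a[fast]=8=a[slow] dup, fast++
slow=4 fast=7: a[fast]=9≠a[slow]=8 write a[5]=9, slow++,fast++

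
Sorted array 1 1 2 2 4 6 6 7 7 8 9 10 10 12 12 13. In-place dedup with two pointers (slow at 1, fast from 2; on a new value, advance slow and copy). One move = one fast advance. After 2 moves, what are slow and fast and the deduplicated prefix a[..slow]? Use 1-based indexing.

(s=1,f=2) a[fast]=1=a[slow] dup → fast++
(s=1,f=3) a[fast]=2≠a[slow]=1 write a[2]=2 → slow++,fast++

slow=2, fast=4, prefix=[1, 2]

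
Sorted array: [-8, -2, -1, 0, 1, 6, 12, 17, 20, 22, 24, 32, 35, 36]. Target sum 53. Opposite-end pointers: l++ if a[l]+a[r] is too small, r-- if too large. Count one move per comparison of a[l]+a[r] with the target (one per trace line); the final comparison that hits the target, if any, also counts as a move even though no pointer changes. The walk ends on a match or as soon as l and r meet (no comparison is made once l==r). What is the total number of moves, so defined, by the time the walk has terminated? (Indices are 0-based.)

8 moves

[0,13] -8+36=28 <53 → l++
[1,13] -2+36=34 <53 → l++
[2,13] -1+36=35 <53 → l++
[3,13] 0+36=36 <53 → l++
[4,13] 1+36=37 <53 → l++
[5,13] 6+36=42 <53 → l++
[6,13] 12+36=48 <53 → l++
[7,13] 17+36=53 → found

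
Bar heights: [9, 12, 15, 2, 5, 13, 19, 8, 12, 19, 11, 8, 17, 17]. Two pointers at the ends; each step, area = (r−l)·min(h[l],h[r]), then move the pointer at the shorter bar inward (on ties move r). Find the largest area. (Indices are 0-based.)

[0,13] min(9,17)*13=117 best=117 * → l++
[1,13] min(12,17)*12=144 best=144 * → l++
[2,13] min(15,17)*11=165 best=165 * → l++
[3,13] min(2,17)*10=20 best=165 → l++
[4,13] min(5,17)*9=45 best=165 → l++
[5,13] min(13,17)*8=104 best=165 → l++
[6,13] min(19,17)*7=119 best=165 → r--
[6,12] min(19,17)*6=102 best=165 → r--
[6,11] min(19,8)*5=40 best=165 → r--
[6,10] min(19,11)*4=44 best=165 → r--
[6,9] min(19,19)*3=57 best=165 → r--
[6,8] min(19,12)*2=24 best=165 → r--
[6,7] min(19,8)*1=8 best=165 → r--

max area = 165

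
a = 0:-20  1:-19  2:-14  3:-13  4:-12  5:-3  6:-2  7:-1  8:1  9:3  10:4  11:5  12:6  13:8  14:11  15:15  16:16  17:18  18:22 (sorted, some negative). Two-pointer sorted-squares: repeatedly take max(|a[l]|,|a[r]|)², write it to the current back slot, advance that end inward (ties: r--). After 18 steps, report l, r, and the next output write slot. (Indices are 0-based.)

[0,18] |-20|<=|22| out[18]=484 → r--
[0,17] |-20|>|18| out[17]=400 → l++
[1,17] |-19|>|18| out[16]=361 → l++
[2,17] |-14|<=|18| out[15]=324 → r--
[2,16] |-14|<=|16| out[14]=256 → r--
[2,15] |-14|<=|15| out[13]=225 → r--
[2,14] |-14|>|11| out[12]=196 → l++
[3,14] |-13|>|11| out[11]=169 → l++
[4,14] |-12|>|11| out[10]=144 → l++
[5,14] |-3|<=|11| out[9]=121 → r--
[5,13] |-3|<=|8| out[8]=64 → r--
[5,12] |-3|<=|6| out[7]=36 → r--
[5,11] |-3|<=|5| out[6]=25 → r--
[5,10] |-3|<=|4| out[5]=16 → r--
[5,9] |-3|<=|3| out[4]=9 → r--
[5,8] |-3|>|1| out[3]=9 → l++
[6,8] |-2|>|1| out[2]=4 → l++
[7,8] |-1|<=|1| out[1]=1 → r--

l=7, r=7, next write slot=0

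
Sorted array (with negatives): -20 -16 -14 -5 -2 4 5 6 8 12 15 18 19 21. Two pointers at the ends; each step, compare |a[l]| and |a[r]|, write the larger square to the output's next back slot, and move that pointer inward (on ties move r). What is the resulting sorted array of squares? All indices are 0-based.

[4, 16, 25, 25, 36, 64, 144, 196, 225, 256, 324, 361, 400, 441]

l=0 r=13: |-20|<=|21| out[13]=441, r--
l=0 r=12: |-20|>|19| out[12]=400, l++
l=1 r=12: |-16|<=|19| out[11]=361, r--
l=1 r=11: |-16|<=|18| out[10]=324, r--
l=1 r=10: |-16|>|15| out[9]=256, l++
l=2 r=10: |-14|<=|15| out[8]=225, r--
l=2 r=9: |-14|>|12| out[7]=196, l++
l=3 r=9: |-5|<=|12| out[6]=144, r--
l=3 r=8: |-5|<=|8| out[5]=64, r--
l=3 r=7: |-5|<=|6| out[4]=36, r--
l=3 r=6: |-5|<=|5| out[3]=25, r--
l=3 r=5: |-5|>|4| out[2]=25, l++
l=4 r=5: |-2|<=|4| out[1]=16, r--
l=4 r=4: |-2|<=|-2| out[0]=4, r--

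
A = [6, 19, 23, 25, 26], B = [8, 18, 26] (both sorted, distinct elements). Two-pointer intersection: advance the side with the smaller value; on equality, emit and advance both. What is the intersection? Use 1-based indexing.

intersection = [26]

i=1 j=1: 6<8, i++
i=2 j=1: 19>8, j++
i=2 j=2: 19>18, j++
i=2 j=3: 19<26, i++
i=3 j=3: 23<26, i++
i=4 j=3: 25<26, i++
i=5 j=3: 26==26 emit, i++,j++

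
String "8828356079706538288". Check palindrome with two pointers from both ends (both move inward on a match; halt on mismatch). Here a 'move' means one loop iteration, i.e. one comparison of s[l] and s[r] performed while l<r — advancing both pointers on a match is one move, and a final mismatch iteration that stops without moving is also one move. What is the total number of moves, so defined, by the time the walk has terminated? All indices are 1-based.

9 moves

[1,19] '8'=='8' → l++,r--
[2,18] '8'=='8' → l++,r--
[3,17] '2'=='2' → l++,r--
[4,16] '8'=='8' → l++,r--
[5,15] '3'=='3' → l++,r--
[6,14] '5'=='5' → l++,r--
[7,13] '6'=='6' → l++,r--
[8,12] '0'=='0' → l++,r--
[9,11] '7'=='7' → l++,r--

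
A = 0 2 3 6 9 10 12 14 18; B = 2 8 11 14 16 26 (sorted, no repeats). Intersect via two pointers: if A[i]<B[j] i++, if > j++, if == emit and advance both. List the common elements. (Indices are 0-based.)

i=0 j=0: 0<2, i++
i=1 j=0: 2==2 emit, i++,j++
i=2 j=1: 3<8, i++
i=3 j=1: 6<8, i++
i=4 j=1: 9>8, j++
i=4 j=2: 9<11, i++
i=5 j=2: 10<11, i++
i=6 j=2: 12>11, j++
i=6 j=3: 12<14, i++
i=7 j=3: 14==14 emit, i++,j++
i=8 j=4: 18>16, j++
i=8 j=5: 18<26, i++

intersection = [2, 14]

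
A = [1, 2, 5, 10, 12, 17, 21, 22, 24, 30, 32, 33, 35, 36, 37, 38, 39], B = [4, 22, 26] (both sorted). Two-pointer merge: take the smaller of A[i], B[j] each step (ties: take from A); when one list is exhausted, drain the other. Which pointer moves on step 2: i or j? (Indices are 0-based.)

i=0 j=0: A[i]=1<=B[j]=4 take 1, i++
i=1 j=0: A[i]=2<=B[j]=4 take 2, i++

i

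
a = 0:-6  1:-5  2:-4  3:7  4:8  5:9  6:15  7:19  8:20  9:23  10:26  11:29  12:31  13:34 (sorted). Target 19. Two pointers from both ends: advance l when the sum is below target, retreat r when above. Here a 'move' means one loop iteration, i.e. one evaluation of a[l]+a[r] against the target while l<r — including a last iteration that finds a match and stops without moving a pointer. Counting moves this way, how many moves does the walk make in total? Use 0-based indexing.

l=0 r=13: -6+34=28 >19, r--
l=0 r=12: -6+31=25 >19, r--
l=0 r=11: -6+29=23 >19, r--
l=0 r=10: -6+26=20 >19, r--
l=0 r=9: -6+23=17 <19, l++
l=1 r=9: -5+23=18 <19, l++
l=2 r=9: -4+23=19, found

7 moves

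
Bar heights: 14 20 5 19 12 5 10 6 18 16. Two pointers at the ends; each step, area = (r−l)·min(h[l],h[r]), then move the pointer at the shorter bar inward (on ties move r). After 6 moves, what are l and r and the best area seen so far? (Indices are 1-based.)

l=2, r=5, best area=128

[1,10] min(14,16)*9=126 best=126 * → l++
[2,10] min(20,16)*8=128 best=128 * → r--
[2,9] min(20,18)*7=126 best=128 → r--
[2,8] min(20,6)*6=36 best=128 → r--
[2,7] min(20,10)*5=50 best=128 → r--
[2,6] min(20,5)*4=20 best=128 → r--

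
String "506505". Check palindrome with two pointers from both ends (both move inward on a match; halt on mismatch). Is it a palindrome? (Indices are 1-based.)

l=1 r=6: '5'=='5', l++,r--
l=2 r=5: '0'=='0', l++,r--
l=3 r=4: '6'!='5', stop

not a palindrome (mismatch at 3,4)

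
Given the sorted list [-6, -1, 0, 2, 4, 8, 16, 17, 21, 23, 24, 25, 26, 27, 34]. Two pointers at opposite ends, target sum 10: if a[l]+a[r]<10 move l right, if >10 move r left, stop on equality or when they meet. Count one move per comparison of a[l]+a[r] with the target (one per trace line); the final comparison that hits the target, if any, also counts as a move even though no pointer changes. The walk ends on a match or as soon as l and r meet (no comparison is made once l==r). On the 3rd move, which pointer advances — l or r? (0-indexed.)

r

[0,14] -6+34=28 >10 → r--
[0,13] -6+27=21 >10 → r--
[0,12] -6+26=20 >10 → r--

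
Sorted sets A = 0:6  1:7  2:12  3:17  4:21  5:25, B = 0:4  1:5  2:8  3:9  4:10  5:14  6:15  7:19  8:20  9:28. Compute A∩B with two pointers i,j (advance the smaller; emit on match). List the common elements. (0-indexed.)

intersection = []

i=0 j=0: 6>4, j++
i=0 j=1: 6>5, j++
i=0 j=2: 6<8, i++
i=1 j=2: 7<8, i++
i=2 j=2: 12>8, j++
i=2 j=3: 12>9, j++
i=2 j=4: 12>10, j++
i=2 j=5: 12<14, i++
i=3 j=5: 17>14, j++
i=3 j=6: 17>15, j++
i=3 j=7: 17<19, i++
i=4 j=7: 21>19, j++
i=4 j=8: 21>20, j++
i=4 j=9: 21<28, i++
i=5 j=9: 25<28, i++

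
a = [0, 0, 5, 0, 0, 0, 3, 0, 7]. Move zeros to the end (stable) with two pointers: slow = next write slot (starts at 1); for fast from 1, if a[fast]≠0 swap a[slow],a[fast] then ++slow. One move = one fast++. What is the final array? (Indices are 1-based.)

[5, 3, 7, 0, 0, 0, 0, 0, 0]

(s=1,f=1) a[fast]=0 → fast++
(s=1,f=2) a[fast]=0 → fast++
(s=1,f=3) a[fast]=5≠0 swap→a[1]=5 → slow++,fast++
(s=2,f=4) a[fast]=0 → fast++
(s=2,f=5) a[fast]=0 → fast++
(s=2,f=6) a[fast]=0 → fast++
(s=2,f=7) a[fast]=3≠0 swap→a[2]=3 → slow++,fast++
(s=3,f=8) a[fast]=0 → fast++
(s=3,f=9) a[fast]=7≠0 swap→a[3]=7 → slow++,fast++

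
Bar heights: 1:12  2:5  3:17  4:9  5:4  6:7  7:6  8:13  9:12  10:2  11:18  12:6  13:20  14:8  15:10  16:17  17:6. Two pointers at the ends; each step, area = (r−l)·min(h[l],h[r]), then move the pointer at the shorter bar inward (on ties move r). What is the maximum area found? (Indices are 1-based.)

max area = 221

[1,17] min(12,6)*16=96 best=96 * → r--
[1,16] min(12,17)*15=180 best=180 * → l++
[2,16] min(5,17)*14=70 best=180 → l++
[3,16] min(17,17)*13=221 best=221 * → r--
[3,15] min(17,10)*12=120 best=221 → r--
[3,14] min(17,8)*11=88 best=221 → r--
[3,13] min(17,20)*10=170 best=221 → l++
[4,13] min(9,20)*9=81 best=221 → l++
[5,13] min(4,20)*8=32 best=221 → l++
[6,13] min(7,20)*7=49 best=221 → l++
[7,13] min(6,20)*6=36 best=221 → l++
[8,13] min(13,20)*5=65 best=221 → l++
[9,13] min(12,20)*4=48 best=221 → l++
[10,13] min(2,20)*3=6 best=221 → l++
[11,13] min(18,20)*2=36 best=221 → l++
[12,13] min(6,20)*1=6 best=221 → l++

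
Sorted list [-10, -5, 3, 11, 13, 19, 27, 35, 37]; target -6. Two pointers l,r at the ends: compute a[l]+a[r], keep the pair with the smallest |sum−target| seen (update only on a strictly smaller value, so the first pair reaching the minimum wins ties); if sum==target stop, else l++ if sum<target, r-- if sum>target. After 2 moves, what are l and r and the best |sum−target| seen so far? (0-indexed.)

l=0 r=8: -10+37=27 d=33 *, r--
l=0 r=7: -10+35=25 d=31 *, r--

l=0, r=6, best |Δ|=31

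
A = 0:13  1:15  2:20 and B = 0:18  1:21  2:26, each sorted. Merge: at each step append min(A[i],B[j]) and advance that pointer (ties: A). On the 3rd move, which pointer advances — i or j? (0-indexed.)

j

i=0 j=0: A[i]=13<=B[j]=18 take 13, i++
i=1 j=0: A[i]=15<=B[j]=18 take 15, i++
i=2 j=0: A[i]=20>B[j]=18 take 18, j++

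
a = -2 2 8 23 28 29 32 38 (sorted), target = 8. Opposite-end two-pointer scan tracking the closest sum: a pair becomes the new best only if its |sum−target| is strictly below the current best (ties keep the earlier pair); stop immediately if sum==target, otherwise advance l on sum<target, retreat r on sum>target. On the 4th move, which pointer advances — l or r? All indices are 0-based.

r

l=0 r=7: -2+38=36 d=28 *, r--
l=0 r=6: -2+32=30 d=22 *, r--
l=0 r=5: -2+29=27 d=19 *, r--
l=0 r=4: -2+28=26 d=18 *, r--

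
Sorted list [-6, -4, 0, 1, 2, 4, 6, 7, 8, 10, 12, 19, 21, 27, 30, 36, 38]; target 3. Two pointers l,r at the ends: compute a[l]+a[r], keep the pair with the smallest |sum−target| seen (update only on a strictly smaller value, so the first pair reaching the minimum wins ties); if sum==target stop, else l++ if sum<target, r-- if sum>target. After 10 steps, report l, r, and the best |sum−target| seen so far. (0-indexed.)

l=0 r=16: -6+38=32 d=29 *, r--
l=0 r=15: -6+36=30 d=27 *, r--
l=0 r=14: -6+30=24 d=21 *, r--
l=0 r=13: -6+27=21 d=18 *, r--
l=0 r=12: -6+21=15 d=12 *, r--
l=0 r=11: -6+19=13 d=10 *, r--
l=0 r=10: -6+12=6 d=3 *, r--
l=0 r=9: -6+10=4 d=1 *, r--
l=0 r=8: -6+8=2 d=1, l++
l=1 r=8: -4+8=4 d=1, r--

l=1, r=7, best |Δ|=1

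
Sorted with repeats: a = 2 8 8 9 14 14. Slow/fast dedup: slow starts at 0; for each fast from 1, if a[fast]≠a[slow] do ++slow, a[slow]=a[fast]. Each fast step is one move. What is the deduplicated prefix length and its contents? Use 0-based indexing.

length 4; prefix = [2, 8, 9, 14]

(s=0,f=1) a[fast]=8≠a[slow]=2 write a[1]=8 → slow++,fast++
(s=1,f=2) a[fast]=8=a[slow] dup → fast++
(s=1,f=3) a[fast]=9≠a[slow]=8 write a[2]=9 → slow++,fast++
(s=2,f=4) a[fast]=14≠a[slow]=9 write a[3]=14 → slow++,fast++
(s=3,f=5) a[fast]=14=a[slow] dup → fast++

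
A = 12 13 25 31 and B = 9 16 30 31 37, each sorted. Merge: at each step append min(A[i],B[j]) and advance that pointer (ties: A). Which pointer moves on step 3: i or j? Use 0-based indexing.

i=0 j=0: A[i]=12>B[j]=9 take 9, j++
i=0 j=1: A[i]=12<=B[j]=16 take 12, i++
i=1 j=1: A[i]=13<=B[j]=16 take 13, i++

i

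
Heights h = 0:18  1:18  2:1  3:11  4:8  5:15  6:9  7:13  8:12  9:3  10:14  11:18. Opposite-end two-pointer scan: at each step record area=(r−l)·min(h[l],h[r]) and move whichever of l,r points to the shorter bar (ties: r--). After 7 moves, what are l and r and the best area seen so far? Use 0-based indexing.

l=0, r=4, best area=198

[0,11] min(18,18)*11=198 best=198 * → r--
[0,10] min(18,14)*10=140 best=198 → r--
[0,9] min(18,3)*9=27 best=198 → r--
[0,8] min(18,12)*8=96 best=198 → r--
[0,7] min(18,13)*7=91 best=198 → r--
[0,6] min(18,9)*6=54 best=198 → r--
[0,5] min(18,15)*5=75 best=198 → r--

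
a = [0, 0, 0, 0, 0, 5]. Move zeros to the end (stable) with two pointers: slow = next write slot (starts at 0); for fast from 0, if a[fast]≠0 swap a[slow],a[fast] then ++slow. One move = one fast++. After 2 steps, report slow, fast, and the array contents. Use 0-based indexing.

slow=0, fast=2, a=[0, 0, 0, 0, 0, 5]

slow=0 fast=0: a[fast]=0, fast++
slow=0 fast=1: a[fast]=0, fast++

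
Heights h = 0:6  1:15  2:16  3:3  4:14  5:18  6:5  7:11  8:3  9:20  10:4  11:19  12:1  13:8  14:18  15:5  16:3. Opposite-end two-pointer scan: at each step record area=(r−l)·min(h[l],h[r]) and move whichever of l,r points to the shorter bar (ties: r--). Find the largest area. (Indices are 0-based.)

l=0 r=16: min(6,3)*16=48 best=48 *, r--
l=0 r=15: min(6,5)*15=75 best=75 *, r--
l=0 r=14: min(6,18)*14=84 best=84 *, l++
l=1 r=14: min(15,18)*13=195 best=195 *, l++
l=2 r=14: min(16,18)*12=192 best=195, l++
l=3 r=14: min(3,18)*11=33 best=195, l++
l=4 r=14: min(14,18)*10=140 best=195, l++
l=5 r=14: min(18,18)*9=162 best=195, r--
l=5 r=13: min(18,8)*8=64 best=195, r--
l=5 r=12: min(18,1)*7=7 best=195, r--
l=5 r=11: min(18,19)*6=108 best=195, l++
l=6 r=11: min(5,19)*5=25 best=195, l++
l=7 r=11: min(11,19)*4=44 best=195, l++
l=8 r=11: min(3,19)*3=9 best=195, l++
l=9 r=11: min(20,19)*2=38 best=195, r--
l=9 r=10: min(20,4)*1=4 best=195, r--

max area = 195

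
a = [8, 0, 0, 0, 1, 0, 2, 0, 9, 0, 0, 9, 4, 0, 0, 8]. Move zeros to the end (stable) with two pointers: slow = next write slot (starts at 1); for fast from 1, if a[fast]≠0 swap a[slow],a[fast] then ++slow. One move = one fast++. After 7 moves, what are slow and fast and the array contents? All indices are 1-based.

slow=1 fast=1: a[fast]=8≠0 swap→a[1]=8, slow++,fast++
slow=2 fast=2: a[fast]=0, fast++
slow=2 fast=3: a[fast]=0, fast++
slow=2 fast=4: a[fast]=0, fast++
slow=2 fast=5: a[fast]=1≠0 swap→a[2]=1, slow++,fast++
slow=3 fast=6: a[fast]=0, fast++
slow=3 fast=7: a[fast]=2≠0 swap→a[3]=2, slow++,fast++

slow=4, fast=8, a=[8, 1, 2, 0, 0, 0, 0, 0, 9, 0, 0, 9, 4, 0, 0, 8]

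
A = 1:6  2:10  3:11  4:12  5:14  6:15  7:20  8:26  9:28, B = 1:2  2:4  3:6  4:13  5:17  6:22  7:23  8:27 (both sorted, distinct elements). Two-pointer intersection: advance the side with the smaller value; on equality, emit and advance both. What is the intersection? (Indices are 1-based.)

intersection = [6]

i=1 j=1: 6>2, j++
i=1 j=2: 6>4, j++
i=1 j=3: 6==6 emit, i++,j++
i=2 j=4: 10<13, i++
i=3 j=4: 11<13, i++
i=4 j=4: 12<13, i++
i=5 j=4: 14>13, j++
i=5 j=5: 14<17, i++
i=6 j=5: 15<17, i++
i=7 j=5: 20>17, j++
i=7 j=6: 20<22, i++
i=8 j=6: 26>22, j++
i=8 j=7: 26>23, j++
i=8 j=8: 26<27, i++
i=9 j=8: 28>27, j++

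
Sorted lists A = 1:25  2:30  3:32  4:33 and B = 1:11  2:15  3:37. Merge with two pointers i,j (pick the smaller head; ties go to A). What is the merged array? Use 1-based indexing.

i=1 j=1: A[i]=25>B[j]=11 take 11, j++
i=1 j=2: A[i]=25>B[j]=15 take 15, j++
i=1 j=3: A[i]=25<=B[j]=37 take 25, i++
i=2 j=3: A[i]=30<=B[j]=37 take 30, i++
i=3 j=3: A[i]=32<=B[j]=37 take 32, i++
i=4 j=3: A[i]=33<=B[j]=37 take 33, i++
i=5 j=3: A done, take B[j]=37, j++

[11, 15, 25, 30, 32, 33, 37]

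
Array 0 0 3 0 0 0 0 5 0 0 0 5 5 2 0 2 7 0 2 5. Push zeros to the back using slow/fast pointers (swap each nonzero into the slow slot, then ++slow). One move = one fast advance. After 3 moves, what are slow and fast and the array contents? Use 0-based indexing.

(s=0,f=0) a[fast]=0 → fast++
(s=0,f=1) a[fast]=0 → fast++
(s=0,f=2) a[fast]=3≠0 swap→a[0]=3 → slow++,fast++

slow=1, fast=3, a=[3, 0, 0, 0, 0, 0, 0, 5, 0, 0, 0, 5, 5, 2, 0, 2, 7, 0, 2, 5]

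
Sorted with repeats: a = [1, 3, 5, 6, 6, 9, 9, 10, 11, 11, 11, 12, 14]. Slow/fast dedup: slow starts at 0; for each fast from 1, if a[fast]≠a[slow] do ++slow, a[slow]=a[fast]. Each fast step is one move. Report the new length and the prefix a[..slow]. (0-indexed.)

(s=0,f=1) a[fast]=3≠a[slow]=1 write a[1]=3 → slow++,fast++
(s=1,f=2) a[fast]=5≠a[slow]=3 write a[2]=5 → slow++,fast++
(s=2,f=3) a[fast]=6≠a[slow]=5 write a[3]=6 → slow++,fast++
(s=3,f=4) a[fast]=6=a[slow] dup → fast++
(s=3,f=5) a[fast]=9≠a[slow]=6 write a[4]=9 → slow++,fast++
(s=4,f=6) a[fast]=9=a[slow] dup → fast++
(s=4,f=7) a[fast]=10≠a[slow]=9 write a[5]=10 → slow++,fast++
(s=5,f=8) a[fast]=11≠a[slow]=10 write a[6]=11 → slow++,fast++
(s=6,f=9) a[fast]=11=a[slow] dup → fast++
(s=6,f=10) a[fast]=11=a[slow] dup → fast++
(s=6,f=11) a[fast]=12≠a[slow]=11 write a[7]=12 → slow++,fast++
(s=7,f=12) a[fast]=14≠a[slow]=12 write a[8]=14 → slow++,fast++

length 9; prefix = [1, 3, 5, 6, 9, 10, 11, 12, 14]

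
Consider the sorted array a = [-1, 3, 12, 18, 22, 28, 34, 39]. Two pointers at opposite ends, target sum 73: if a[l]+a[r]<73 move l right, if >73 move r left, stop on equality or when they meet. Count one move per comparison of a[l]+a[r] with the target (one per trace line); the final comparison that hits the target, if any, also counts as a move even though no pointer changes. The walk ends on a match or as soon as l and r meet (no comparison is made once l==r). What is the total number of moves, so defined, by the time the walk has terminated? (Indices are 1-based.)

7 moves

l=1 r=8: -1+39=38 <73, l++
l=2 r=8: 3+39=42 <73, l++
l=3 r=8: 12+39=51 <73, l++
l=4 r=8: 18+39=57 <73, l++
l=5 r=8: 22+39=61 <73, l++
l=6 r=8: 28+39=67 <73, l++
l=7 r=8: 34+39=73, found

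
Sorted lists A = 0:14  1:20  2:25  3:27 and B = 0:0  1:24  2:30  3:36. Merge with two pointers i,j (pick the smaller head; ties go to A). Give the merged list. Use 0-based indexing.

[0, 14, 20, 24, 25, 27, 30, 36]

i=0 j=0: A[i]=14>B[j]=0 take 0, j++
i=0 j=1: A[i]=14<=B[j]=24 take 14, i++
i=1 j=1: A[i]=20<=B[j]=24 take 20, i++
i=2 j=1: A[i]=25>B[j]=24 take 24, j++
i=2 j=2: A[i]=25<=B[j]=30 take 25, i++
i=3 j=2: A[i]=27<=B[j]=30 take 27, i++
i=4 j=2: A done, take B[j]=30, j++
i=4 j=3: A done, take B[j]=36, j++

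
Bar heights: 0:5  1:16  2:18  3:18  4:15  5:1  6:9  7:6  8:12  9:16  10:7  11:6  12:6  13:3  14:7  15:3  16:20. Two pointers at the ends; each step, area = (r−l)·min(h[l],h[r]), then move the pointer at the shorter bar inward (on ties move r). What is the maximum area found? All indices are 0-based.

max area = 252

[0,16] min(5,20)*16=80 best=80 * → l++
[1,16] min(16,20)*15=240 best=240 * → l++
[2,16] min(18,20)*14=252 best=252 * → l++
[3,16] min(18,20)*13=234 best=252 → l++
[4,16] min(15,20)*12=180 best=252 → l++
[5,16] min(1,20)*11=11 best=252 → l++
[6,16] min(9,20)*10=90 best=252 → l++
[7,16] min(6,20)*9=54 best=252 → l++
[8,16] min(12,20)*8=96 best=252 → l++
[9,16] min(16,20)*7=112 best=252 → l++
[10,16] min(7,20)*6=42 best=252 → l++
[11,16] min(6,20)*5=30 best=252 → l++
[12,16] min(6,20)*4=24 best=252 → l++
[13,16] min(3,20)*3=9 best=252 → l++
[14,16] min(7,20)*2=14 best=252 → l++
[15,16] min(3,20)*1=3 best=252 → l++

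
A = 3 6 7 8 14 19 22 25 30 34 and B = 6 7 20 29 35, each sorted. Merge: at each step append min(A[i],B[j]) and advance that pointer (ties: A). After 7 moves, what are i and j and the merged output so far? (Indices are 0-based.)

i=5, j=2, merged so far=[3, 6, 6, 7, 7, 8, 14]

[i=0,j=0] A[i]=3<=B[j]=6 take 3 → i++
[i=1,j=0] A[i]=6<=B[j]=6 take 6 → i++
[i=2,j=0] A[i]=7>B[j]=6 take 6 → j++
[i=2,j=1] A[i]=7<=B[j]=7 take 7 → i++
[i=3,j=1] A[i]=8>B[j]=7 take 7 → j++
[i=3,j=2] A[i]=8<=B[j]=20 take 8 → i++
[i=4,j=2] A[i]=14<=B[j]=20 take 14 → i++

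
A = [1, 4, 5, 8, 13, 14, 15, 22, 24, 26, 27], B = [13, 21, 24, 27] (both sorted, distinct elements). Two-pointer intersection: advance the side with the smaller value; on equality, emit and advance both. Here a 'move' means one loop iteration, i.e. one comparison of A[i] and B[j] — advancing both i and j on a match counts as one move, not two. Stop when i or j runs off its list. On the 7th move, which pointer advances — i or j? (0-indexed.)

[i=0,j=0] 1<13 → i++
[i=1,j=0] 4<13 → i++
[i=2,j=0] 5<13 → i++
[i=3,j=0] 8<13 → i++
[i=4,j=0] 13==13 emit → i++,j++
[i=5,j=1] 14<21 → i++
[i=6,j=1] 15<21 → i++

i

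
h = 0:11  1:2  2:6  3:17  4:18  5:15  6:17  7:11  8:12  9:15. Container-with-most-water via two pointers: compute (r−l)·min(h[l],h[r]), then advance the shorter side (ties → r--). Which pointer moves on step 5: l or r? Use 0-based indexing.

r

l=0 r=9: min(11,15)*9=99 best=99 *, l++
l=1 r=9: min(2,15)*8=16 best=99, l++
l=2 r=9: min(6,15)*7=42 best=99, l++
l=3 r=9: min(17,15)*6=90 best=99, r--
l=3 r=8: min(17,12)*5=60 best=99, r--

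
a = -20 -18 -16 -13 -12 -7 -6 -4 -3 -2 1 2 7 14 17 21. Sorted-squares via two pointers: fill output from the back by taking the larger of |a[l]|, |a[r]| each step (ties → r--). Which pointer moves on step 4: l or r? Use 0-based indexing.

r

l=0 r=15: |-20|<=|21| out[15]=441, r--
l=0 r=14: |-20|>|17| out[14]=400, l++
l=1 r=14: |-18|>|17| out[13]=324, l++
l=2 r=14: |-16|<=|17| out[12]=289, r--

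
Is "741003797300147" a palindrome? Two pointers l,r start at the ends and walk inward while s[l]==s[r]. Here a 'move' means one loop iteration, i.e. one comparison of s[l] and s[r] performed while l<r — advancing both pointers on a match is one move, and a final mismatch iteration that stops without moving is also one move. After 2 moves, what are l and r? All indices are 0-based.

[0,14] '7'=='7' → l++,r--
[1,13] '4'=='4' → l++,r--

l=2, r=12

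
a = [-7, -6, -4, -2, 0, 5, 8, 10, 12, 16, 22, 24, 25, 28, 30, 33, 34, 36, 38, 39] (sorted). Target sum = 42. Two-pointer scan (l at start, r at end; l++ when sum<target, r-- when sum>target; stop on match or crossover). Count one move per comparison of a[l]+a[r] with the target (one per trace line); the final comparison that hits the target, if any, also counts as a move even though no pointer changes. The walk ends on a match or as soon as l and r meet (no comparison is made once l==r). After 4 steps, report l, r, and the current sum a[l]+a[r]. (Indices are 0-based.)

l=4, r=19, sum=39

l=0 r=19: -7+39=32 <42, l++
l=1 r=19: -6+39=33 <42, l++
l=2 r=19: -4+39=35 <42, l++
l=3 r=19: -2+39=37 <42, l++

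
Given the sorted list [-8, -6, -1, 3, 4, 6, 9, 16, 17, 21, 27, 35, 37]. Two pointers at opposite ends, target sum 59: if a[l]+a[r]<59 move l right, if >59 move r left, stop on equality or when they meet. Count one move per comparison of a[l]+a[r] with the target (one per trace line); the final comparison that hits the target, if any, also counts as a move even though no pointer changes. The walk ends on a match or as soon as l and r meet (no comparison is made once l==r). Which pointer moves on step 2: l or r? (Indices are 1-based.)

[1,13] -8+37=29 <59 → l++
[2,13] -6+37=31 <59 → l++

l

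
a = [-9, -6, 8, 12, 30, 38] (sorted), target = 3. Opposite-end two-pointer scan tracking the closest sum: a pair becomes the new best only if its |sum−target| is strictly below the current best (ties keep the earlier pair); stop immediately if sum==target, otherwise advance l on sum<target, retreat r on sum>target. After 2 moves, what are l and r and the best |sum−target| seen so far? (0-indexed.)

l=0, r=3, best |Δ|=18

[0,5] -9+38=29 d=26 * → r--
[0,4] -9+30=21 d=18 * → r--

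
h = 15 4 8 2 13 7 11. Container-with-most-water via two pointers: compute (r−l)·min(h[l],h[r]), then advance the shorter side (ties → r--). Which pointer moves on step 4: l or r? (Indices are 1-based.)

r

[1,7] min(15,11)*6=66 best=66 * → r--
[1,6] min(15,7)*5=35 best=66 → r--
[1,5] min(15,13)*4=52 best=66 → r--
[1,4] min(15,2)*3=6 best=66 → r--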